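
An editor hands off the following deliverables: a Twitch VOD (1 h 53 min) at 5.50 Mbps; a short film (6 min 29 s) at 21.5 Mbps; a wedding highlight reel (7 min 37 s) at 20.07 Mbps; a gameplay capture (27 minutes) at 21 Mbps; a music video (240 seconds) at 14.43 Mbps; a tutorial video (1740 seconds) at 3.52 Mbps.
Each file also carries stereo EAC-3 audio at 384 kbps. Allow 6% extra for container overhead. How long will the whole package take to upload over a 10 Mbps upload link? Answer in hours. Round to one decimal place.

Audio: 384 kbps = 0.384 Mbps.
Twitch VOD: 5.884 Mbps × 6780 s × 1.06 = 42287.1 Mb
short film: 21.884 Mbps × 389 s × 1.06 = 9023.6 Mb
wedding highlight reel: 20.454 Mbps × 457 s × 1.06 = 9908.3 Mb
gameplay capture: 21.384 Mbps × 1620 s × 1.06 = 36720.6 Mb
music video: 14.814 Mbps × 240 s × 1.06 = 3768.7 Mb
tutorial video: 3.904 Mbps × 1740 s × 1.06 = 7200.5 Mb
Total: 108908.9 Mb = 13613.6 MB.
At 10 Mbps: 108908.9 / 10 = 10891 s ≈ 3.03 hours.

3.0 hours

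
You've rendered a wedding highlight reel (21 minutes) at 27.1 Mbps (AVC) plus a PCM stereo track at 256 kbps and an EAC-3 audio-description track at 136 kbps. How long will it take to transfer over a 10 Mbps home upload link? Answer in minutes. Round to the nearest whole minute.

21 min = 1260 s
Audio total: 256 + 136 = 392 kbps = 0.392 Mbps.
Total bitrate: 27.492 Mbps.
File: 27.492 Mbps × 1260 s = 34639.9 Mb.
At 10 Mbps: 34639.9 / 10 = 3464.0 s ≈ 57.7 minutes.

58 minutes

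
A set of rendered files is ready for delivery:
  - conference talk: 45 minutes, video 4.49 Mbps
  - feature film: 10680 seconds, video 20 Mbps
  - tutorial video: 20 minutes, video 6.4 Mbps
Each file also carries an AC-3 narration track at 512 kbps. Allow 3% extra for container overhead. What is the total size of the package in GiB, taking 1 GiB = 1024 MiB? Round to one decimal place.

28.9 GiB

Audio: 512 kbps = 0.512 Mbps.
conference talk: 5.002 Mbps × 2700 s × 1.03 = 13910.6 Mb
feature film: 20.512 Mbps × 10680 s × 1.03 = 225640.2 Mb
tutorial video: 6.912 Mbps × 1200 s × 1.03 = 8543.2 Mb
Total: 248094.0 Mb = 31011.7 MB.
= 28.88 GiB.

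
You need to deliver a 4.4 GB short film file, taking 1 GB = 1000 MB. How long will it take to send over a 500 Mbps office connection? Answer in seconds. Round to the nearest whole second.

70 seconds

File: 4.4 GB = 35200.0 Mb.
At 500 Mbps: 35200.0 / 500 = 70.4 s ≈ 70.4 seconds.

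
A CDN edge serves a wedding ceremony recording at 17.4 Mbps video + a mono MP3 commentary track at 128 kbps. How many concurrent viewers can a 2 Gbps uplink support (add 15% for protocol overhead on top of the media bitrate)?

Audio: 128 kbps = 0.128 Mbps.
Per-viewer media rate: 17.528 Mbps.
On the wire with 15% overhead: 20.157 Mbps.
2 Gbps = 2,000 Mbps; 2,000 / 20.157 = 99.22 → 99 viewers.

99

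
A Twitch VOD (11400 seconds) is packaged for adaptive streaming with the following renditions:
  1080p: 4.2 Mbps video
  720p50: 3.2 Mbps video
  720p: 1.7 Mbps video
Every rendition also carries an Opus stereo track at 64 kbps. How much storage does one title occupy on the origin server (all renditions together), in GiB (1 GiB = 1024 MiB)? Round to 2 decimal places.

Audio: 64 kbps = 0.064 Mbps.
Sum of rendition bitrates: (4.2+0.064) + (3.2+0.064) + (1.7+0.064) = 9.292 Mbps.
× 11400 s = 105,929 Mb = 13,241 MB = 12.33 GiB.

12.33 GiB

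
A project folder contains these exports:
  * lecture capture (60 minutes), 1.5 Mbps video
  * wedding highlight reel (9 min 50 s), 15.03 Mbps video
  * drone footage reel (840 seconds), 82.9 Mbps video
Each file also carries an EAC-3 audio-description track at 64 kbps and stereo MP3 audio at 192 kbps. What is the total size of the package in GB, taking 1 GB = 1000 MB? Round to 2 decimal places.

10.65 GB

Audio total: 64 + 192 = 256 kbps = 0.256 Mbps.
lecture capture: 1.756 Mbps × 3600 s = 6321.6 Mb
wedding highlight reel: 15.286 Mbps × 590 s = 9018.7 Mb
drone footage reel: 83.156 Mbps × 840 s = 69851.0 Mb
Total: 85191.4 Mb = 10648.9 MB.
= 10.65 GB.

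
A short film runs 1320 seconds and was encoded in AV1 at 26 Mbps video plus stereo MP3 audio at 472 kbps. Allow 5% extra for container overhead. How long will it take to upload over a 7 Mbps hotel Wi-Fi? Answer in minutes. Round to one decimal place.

Audio: 472 kbps = 0.472 Mbps.
Total bitrate: 26.472 Mbps.
File: 26.472 Mbps × 1320 s = 34943.0 Mb.
With 5% container overhead: ×1.05. → 36690.2 Mb.
At 7 Mbps: 36690.2 / 7 = 5241.5 s ≈ 87.4 minutes.

87.4 minutes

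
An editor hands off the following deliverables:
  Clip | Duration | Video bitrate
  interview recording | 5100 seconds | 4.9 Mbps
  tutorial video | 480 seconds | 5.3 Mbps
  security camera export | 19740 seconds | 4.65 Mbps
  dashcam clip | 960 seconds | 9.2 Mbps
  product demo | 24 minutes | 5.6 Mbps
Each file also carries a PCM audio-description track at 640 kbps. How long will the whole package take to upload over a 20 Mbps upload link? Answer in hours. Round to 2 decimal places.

Audio: 640 kbps = 0.640 Mbps.
interview recording: 5.540 Mbps × 5100 s = 28254.0 Mb
tutorial video: 5.940 Mbps × 480 s = 2851.2 Mb
security camera export: 5.290 Mbps × 19740 s = 104424.6 Mb
dashcam clip: 9.840 Mbps × 960 s = 9446.4 Mb
product demo: 6.240 Mbps × 1440 s = 8985.6 Mb
Total: 153961.8 Mb = 19245.2 MB.
At 20 Mbps: 153961.8 / 20 = 7698 s ≈ 2.14 hours.

2.14 hours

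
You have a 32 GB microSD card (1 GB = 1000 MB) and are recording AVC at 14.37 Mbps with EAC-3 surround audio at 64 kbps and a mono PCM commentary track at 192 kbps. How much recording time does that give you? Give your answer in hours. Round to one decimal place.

Audio total: 64 + 192 = 256 kbps = 0.256 Mbps.
Total bitrate: 14.37 + 0.256 = 14.626 Mbps.
Capacity: 32 GB = 256,000 Mb.
Recording time: 256,000 / 14.626 = 17,503 s ≈ 4.86 hours.

4.9 hours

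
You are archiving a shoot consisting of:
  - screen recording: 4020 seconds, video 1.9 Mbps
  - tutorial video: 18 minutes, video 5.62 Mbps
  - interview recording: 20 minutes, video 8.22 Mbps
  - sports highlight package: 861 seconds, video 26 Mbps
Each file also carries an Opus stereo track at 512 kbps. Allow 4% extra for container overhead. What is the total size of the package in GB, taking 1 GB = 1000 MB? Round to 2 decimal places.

6.45 GB

Audio: 512 kbps = 0.512 Mbps.
screen recording: 2.412 Mbps × 4020 s × 1.04 = 10084.1 Mb
tutorial video: 6.132 Mbps × 1080 s × 1.04 = 6887.5 Mb
interview recording: 8.732 Mbps × 1200 s × 1.04 = 10897.5 Mb
sports highlight package: 26.512 Mbps × 861 s × 1.04 = 23739.9 Mb
Total: 51609.0 Mb = 6451.1 MB.
= 6.451 GB.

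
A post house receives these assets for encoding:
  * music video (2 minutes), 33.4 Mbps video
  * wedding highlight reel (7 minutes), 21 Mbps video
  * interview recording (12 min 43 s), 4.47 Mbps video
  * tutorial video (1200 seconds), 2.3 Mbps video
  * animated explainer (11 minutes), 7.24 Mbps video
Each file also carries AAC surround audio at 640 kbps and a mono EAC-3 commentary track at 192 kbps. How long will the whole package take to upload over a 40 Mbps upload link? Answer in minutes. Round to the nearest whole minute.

11 minutes

Audio total: 640 + 192 = 832 kbps = 0.832 Mbps.
music video: 34.232 Mbps × 120 s = 4107.8 Mb
wedding highlight reel: 21.832 Mbps × 420 s = 9169.4 Mb
interview recording: 5.302 Mbps × 763 s = 4045.4 Mb
tutorial video: 3.132 Mbps × 1200 s = 3758.4 Mb
animated explainer: 8.072 Mbps × 660 s = 5327.5 Mb
Total: 26408.6 Mb = 3301.1 MB.
At 40 Mbps: 26408.6 / 40 = 660 s ≈ 11 minutes.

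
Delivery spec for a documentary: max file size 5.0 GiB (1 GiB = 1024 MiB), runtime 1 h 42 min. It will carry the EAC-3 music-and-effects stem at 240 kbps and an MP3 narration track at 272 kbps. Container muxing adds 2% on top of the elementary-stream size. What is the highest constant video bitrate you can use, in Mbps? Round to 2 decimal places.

Budget: 5.0 GiB = 42949.7 Mb.
Stream payload after overhead: 42949.7 / 1.02 = 42107.5 Mb.
1 h 42 min = 102 min = 6120 s
Total bitrate budget: 42107.5 Mb / 6120 s = 6.880 Mbps.
Audio total: 240 + 272 = 512 kbps = 0.512 Mbps.
Video: 6.880 − 0.512 = 6.368 Mbps.

6.37 Mbps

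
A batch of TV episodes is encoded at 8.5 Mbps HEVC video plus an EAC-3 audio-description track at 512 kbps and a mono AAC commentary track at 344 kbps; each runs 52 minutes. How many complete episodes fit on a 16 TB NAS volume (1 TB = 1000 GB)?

52 min = 3120 s
Audio total: 512 + 344 = 856 kbps = 0.856 Mbps.
Total bitrate: 9.356 Mbps.
Per item: 9.356 Mbps × 3120 s = 29,191 Mb = 3,649 MB.
Capacity: 16 TB = 128,000,000 Mb; 4384.96 items → 4384 complete.

4384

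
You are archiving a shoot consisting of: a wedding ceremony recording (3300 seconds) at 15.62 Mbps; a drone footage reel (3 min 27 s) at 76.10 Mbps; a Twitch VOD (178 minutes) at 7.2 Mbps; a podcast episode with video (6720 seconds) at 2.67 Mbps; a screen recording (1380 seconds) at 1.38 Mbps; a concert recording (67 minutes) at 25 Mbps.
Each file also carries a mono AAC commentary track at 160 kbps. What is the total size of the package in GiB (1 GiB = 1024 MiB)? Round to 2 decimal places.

Audio: 160 kbps = 0.160 Mbps.
wedding ceremony recording: 15.780 Mbps × 3300 s = 52074.0 Mb
drone footage reel: 76.260 Mbps × 207 s = 15785.8 Mb
Twitch VOD: 7.360 Mbps × 10680 s = 78604.8 Mb
podcast episode with video: 2.830 Mbps × 6720 s = 19017.6 Mb
screen recording: 1.540 Mbps × 1380 s = 2125.2 Mb
concert recording: 25.160 Mbps × 4020 s = 101143.2 Mb
Total: 268750.6 Mb = 33593.8 MB.
= 31.29 GiB.

31.29 GiB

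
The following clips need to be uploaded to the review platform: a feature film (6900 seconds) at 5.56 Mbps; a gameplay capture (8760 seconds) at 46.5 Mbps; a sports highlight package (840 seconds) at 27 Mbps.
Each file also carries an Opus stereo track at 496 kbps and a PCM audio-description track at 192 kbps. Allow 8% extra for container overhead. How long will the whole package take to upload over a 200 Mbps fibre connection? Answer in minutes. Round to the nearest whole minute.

43 minutes

Audio total: 496 + 192 = 688 kbps = 0.688 Mbps.
feature film: 6.248 Mbps × 6900 s × 1.08 = 46560.1 Mb
gameplay capture: 47.188 Mbps × 8760 s × 1.08 = 446436.2 Mb
sports highlight package: 27.688 Mbps × 840 s × 1.08 = 25118.6 Mb
Total: 518114.9 Mb = 64764.4 MB.
At 200 Mbps: 518114.9 / 200 = 2591 s ≈ 43.2 minutes.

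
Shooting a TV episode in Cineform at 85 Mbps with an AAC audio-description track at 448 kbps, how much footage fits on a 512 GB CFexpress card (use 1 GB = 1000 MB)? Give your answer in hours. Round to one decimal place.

Audio: 448 kbps = 0.448 Mbps.
Total bitrate: 85 + 0.448 = 85.448 Mbps.
Capacity: 512 GB = 4,096,000 Mb.
Recording time: 4,096,000 / 85.448 = 47,936 s ≈ 13.3 hours.

13.3 hours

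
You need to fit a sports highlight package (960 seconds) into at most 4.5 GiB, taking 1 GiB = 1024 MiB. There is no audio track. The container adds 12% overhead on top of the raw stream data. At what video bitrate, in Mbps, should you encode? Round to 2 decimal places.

35.95 Mbps

Budget: 4.5 GiB = 38654.7 Mb.
Stream payload after overhead: 38654.7 / 1.12 = 34513.1 Mb.
Total bitrate budget: 34513.1 Mb / 960 s = 35.951 Mbps.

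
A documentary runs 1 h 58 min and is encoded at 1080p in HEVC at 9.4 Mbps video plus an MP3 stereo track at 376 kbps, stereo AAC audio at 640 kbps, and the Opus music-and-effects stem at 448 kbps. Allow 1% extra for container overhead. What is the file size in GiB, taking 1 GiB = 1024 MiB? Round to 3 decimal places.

1 h 58 min = 118 min = 7080 s
Audio total: 376 + 640 + 448 = 1464 kbps = 1.464 Mbps.
Total bitrate: 9.4 + 1.464 = 10.864 Mbps.
Stream data: 10.864 Mbps × 7080 s = 76917.1 Mb.
With 1% container overhead: ×1.01.
77,686 Mb = 9,710,786,400 bytes ÷ 1,073,741,824 = 9.044 GiB.

9.044 GiB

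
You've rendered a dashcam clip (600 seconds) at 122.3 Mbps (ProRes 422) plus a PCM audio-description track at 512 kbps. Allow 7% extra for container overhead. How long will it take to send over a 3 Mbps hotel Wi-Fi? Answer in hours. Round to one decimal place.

7.3 hours

Audio: 512 kbps = 0.512 Mbps.
Total bitrate: 122.812 Mbps.
File: 122.812 Mbps × 600 s = 73687.2 Mb.
With 7% container overhead: ×1.07. → 78845.3 Mb.
At 3 Mbps: 78845.3 / 3 = 26281.8 s ≈ 7.3 hours.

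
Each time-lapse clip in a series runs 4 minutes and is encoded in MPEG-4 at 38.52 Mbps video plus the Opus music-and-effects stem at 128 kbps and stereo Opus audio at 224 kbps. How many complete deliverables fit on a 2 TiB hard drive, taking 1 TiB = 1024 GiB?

1885

4 min = 240 s
Audio total: 128 + 224 = 352 kbps = 0.352 Mbps.
Total bitrate: 38.872 Mbps.
Per item: 38.872 Mbps × 240 s = 9,329 Mb = 1,166 MB.
Capacity: 2 TiB = 17,592,186 Mb; 1885.70 items → 1885 complete.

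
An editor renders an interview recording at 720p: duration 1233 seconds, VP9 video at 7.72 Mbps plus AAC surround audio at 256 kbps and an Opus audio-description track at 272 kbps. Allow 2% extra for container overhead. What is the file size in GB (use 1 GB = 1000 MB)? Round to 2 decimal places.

Audio total: 256 + 272 = 528 kbps = 0.528 Mbps.
Total bitrate: 7.72 + 0.528 = 8.248 Mbps.
Stream data: 8.248 Mbps × 1233 s = 10169.8 Mb.
With 2% container overhead: ×1.02.
10,373 Mb ÷ 8 = 1,297 MB → 1.297 GB.

1.30 GB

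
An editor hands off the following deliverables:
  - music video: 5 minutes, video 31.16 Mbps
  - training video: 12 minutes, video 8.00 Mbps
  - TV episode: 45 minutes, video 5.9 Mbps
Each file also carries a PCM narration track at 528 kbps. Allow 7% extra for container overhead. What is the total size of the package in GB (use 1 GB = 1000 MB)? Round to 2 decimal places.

Audio: 528 kbps = 0.528 Mbps.
music video: 31.688 Mbps × 300 s × 1.07 = 10171.8 Mb
training video: 8.528 Mbps × 720 s × 1.07 = 6570.0 Mb
TV episode: 6.428 Mbps × 2700 s × 1.07 = 18570.5 Mb
Total: 35312.3 Mb = 4414.0 MB.
= 4.414 GB.

4.41 GB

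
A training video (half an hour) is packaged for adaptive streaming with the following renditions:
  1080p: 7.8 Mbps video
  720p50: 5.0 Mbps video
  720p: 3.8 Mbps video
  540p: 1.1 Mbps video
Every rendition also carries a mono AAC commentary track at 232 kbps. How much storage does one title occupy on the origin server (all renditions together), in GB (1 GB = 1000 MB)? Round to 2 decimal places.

30 min = 1800 s
Audio: 232 kbps = 0.232 Mbps.
Sum of rendition bitrates: (7.8+0.232) + (5.0+0.232) + (3.8+0.232) + (1.1+0.232) = 18.628 Mbps.
× 1800 s = 33,530 Mb = 4,191 MB = 4.191 GB.

4.19 GB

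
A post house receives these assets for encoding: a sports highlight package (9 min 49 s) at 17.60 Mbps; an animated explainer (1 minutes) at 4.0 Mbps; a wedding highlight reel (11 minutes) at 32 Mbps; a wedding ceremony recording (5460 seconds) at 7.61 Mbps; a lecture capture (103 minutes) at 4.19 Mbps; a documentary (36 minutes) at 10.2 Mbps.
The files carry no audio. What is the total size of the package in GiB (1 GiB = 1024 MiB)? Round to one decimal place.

14.1 GiB

sports highlight package: 17.600 Mbps × 589 s = 10366.4 Mb
animated explainer: 4.000 Mbps × 60 s = 240.0 Mb
wedding highlight reel: 32.000 Mbps × 660 s = 21120.0 Mb
wedding ceremony recording: 7.610 Mbps × 5460 s = 41550.6 Mb
lecture capture: 4.190 Mbps × 6180 s = 25894.2 Mb
documentary: 10.200 Mbps × 2160 s = 22032.0 Mb
Total: 121203.2 Mb = 15150.4 MB.
= 14.11 GiB.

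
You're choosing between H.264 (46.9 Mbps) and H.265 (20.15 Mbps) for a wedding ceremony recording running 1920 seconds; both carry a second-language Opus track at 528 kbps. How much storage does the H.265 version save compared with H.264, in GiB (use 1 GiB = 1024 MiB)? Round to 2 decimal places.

5.98 GiB

Audio: 528 kbps = 0.528 Mbps.
H.264: 47.428 Mbps × 1920 s = 91061.8 Mb = 10.601 GiB.
H.265: 20.678 Mbps × 1920 s = 39701.8 Mb = 4.622 GiB.
Saving: 10.601 − 4.622 = 5.979 GiB.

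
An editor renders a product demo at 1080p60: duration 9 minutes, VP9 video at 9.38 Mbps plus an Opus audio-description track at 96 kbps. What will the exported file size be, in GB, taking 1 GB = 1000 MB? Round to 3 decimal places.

9 min = 540 s
Audio: 96 kbps = 0.096 Mbps.
Total bitrate: 9.38 + 0.096 = 9.476 Mbps.
Stream data: 9.476 Mbps × 540 s = 5117.0 Mb.
5,117 Mb ÷ 8 = 639.6 MB → 0.6396 GB.

0.640 GB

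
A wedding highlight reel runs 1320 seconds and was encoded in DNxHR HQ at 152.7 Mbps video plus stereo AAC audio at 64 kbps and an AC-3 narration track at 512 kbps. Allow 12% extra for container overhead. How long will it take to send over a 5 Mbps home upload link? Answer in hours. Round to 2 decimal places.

Audio total: 64 + 512 = 576 kbps = 0.576 Mbps.
Total bitrate: 153.276 Mbps.
File: 153.276 Mbps × 1320 s = 202324.3 Mb.
With 12% container overhead: ×1.12. → 226603.2 Mb.
At 5 Mbps: 226603.2 / 5 = 45320.6 s ≈ 12.6 hours.

12.59 hours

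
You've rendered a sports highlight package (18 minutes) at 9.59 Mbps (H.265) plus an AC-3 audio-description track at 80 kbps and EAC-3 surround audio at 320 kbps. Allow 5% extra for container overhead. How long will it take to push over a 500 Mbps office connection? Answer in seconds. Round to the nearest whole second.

23 seconds

18 min = 1080 s
Audio total: 80 + 320 = 400 kbps = 0.400 Mbps.
Total bitrate: 9.990 Mbps.
File: 9.990 Mbps × 1080 s = 10789.2 Mb.
With 5% container overhead: ×1.05. → 11328.7 Mb.
At 500 Mbps: 11328.7 / 500 = 22.7 s ≈ 22.7 seconds.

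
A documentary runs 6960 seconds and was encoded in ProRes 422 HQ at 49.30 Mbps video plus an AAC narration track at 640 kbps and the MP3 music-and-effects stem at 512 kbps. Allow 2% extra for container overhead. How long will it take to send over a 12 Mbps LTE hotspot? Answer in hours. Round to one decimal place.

8.3 hours

Audio total: 640 + 512 = 1152 kbps = 1.152 Mbps.
Total bitrate: 50.452 Mbps.
File: 50.452 Mbps × 6960 s = 351145.9 Mb.
With 2% container overhead: ×1.02. → 358168.8 Mb.
At 12 Mbps: 358168.8 / 12 = 29847.4 s ≈ 8.29 hours.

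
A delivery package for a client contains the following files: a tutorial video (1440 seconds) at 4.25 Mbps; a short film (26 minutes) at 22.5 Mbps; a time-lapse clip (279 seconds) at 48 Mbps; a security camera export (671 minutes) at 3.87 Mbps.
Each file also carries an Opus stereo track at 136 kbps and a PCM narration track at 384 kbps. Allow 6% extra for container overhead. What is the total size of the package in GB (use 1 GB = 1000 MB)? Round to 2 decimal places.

Audio total: 136 + 384 = 520 kbps = 0.520 Mbps.
tutorial video: 4.770 Mbps × 1440 s × 1.06 = 7280.9 Mb
short film: 23.020 Mbps × 1560 s × 1.06 = 38065.9 Mb
time-lapse clip: 48.520 Mbps × 279 s × 1.06 = 14349.3 Mb
security camera export: 4.390 Mbps × 40260 s × 1.06 = 187345.9 Mb
Total: 247042.0 Mb = 30880.2 MB.
= 30.88 GB.

30.88 GB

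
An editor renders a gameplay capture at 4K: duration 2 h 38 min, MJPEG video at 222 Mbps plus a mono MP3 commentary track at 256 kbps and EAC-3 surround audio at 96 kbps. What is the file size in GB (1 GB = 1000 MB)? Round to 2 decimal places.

263.49 GB

2 h 38 min = 158 min = 9480 s
Audio total: 256 + 96 = 352 kbps = 0.352 Mbps.
Total bitrate: 222 + 0.352 = 222.352 Mbps.
Stream data: 222.352 Mbps × 9480 s = 2107897.0 Mb.
2,107,897 Mb ÷ 8 = 263,487 MB → 263.5 GB.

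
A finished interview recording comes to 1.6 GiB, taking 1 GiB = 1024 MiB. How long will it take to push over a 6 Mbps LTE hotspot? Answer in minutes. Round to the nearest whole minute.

File: 1.6 GiB = 13743.9 Mb.
At 6 Mbps: 13743.9 / 6 = 2290.6 s ≈ 38.2 minutes.

38 minutes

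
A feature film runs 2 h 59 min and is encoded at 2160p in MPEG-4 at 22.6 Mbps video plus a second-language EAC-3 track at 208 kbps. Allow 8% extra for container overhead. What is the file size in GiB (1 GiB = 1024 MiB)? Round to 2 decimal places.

30.80 GiB

2 h 59 min = 179 min = 10740 s
Audio: 208 kbps = 0.208 Mbps.
Total bitrate: 22.6 + 0.208 = 22.808 Mbps.
Stream data: 22.808 Mbps × 10740 s = 244957.9 Mb.
With 8% container overhead: ×1.08.
264,555 Mb = 33,069,319,200 bytes ÷ 1,073,741,824 = 30.80 GiB.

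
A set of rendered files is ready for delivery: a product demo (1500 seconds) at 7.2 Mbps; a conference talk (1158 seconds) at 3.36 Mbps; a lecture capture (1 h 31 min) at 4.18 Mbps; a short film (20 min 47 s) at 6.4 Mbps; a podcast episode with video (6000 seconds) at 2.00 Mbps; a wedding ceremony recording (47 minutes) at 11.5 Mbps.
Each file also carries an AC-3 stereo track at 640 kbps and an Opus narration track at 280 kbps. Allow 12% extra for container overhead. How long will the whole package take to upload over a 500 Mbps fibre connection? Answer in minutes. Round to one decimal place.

Audio total: 640 + 280 = 920 kbps = 0.920 Mbps.
product demo: 8.120 Mbps × 1500 s × 1.12 = 13641.6 Mb
conference talk: 4.280 Mbps × 1158 s × 1.12 = 5551.0 Mb
lecture capture: 5.100 Mbps × 5460 s × 1.12 = 31187.5 Mb
short film: 7.320 Mbps × 1247 s × 1.12 = 10223.4 Mb
podcast episode with video: 2.920 Mbps × 6000 s × 1.12 = 19622.4 Mb
wedding ceremony recording: 12.420 Mbps × 2820 s × 1.12 = 39227.3 Mb
Total: 119453.2 Mb = 14931.7 MB.
At 500 Mbps: 119453.2 / 500 = 239 s ≈ 3.98 minutes.

4.0 minutes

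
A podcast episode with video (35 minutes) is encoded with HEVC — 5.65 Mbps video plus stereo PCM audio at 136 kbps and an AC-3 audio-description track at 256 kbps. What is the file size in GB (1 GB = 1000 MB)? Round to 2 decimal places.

1.59 GB

35 min = 2100 s
Audio total: 136 + 256 = 392 kbps = 0.392 Mbps.
Total bitrate: 5.65 + 0.392 = 6.042 Mbps.
Stream data: 6.042 Mbps × 2100 s = 12688.2 Mb.
12,688 Mb ÷ 8 = 1,586 MB → 1.586 GB.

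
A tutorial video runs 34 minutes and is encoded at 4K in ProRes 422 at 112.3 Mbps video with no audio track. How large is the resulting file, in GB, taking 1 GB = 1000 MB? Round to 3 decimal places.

34 min = 2040 s
Total bitrate: 112.3 Mbps.
Stream data: 112.300 Mbps × 2040 s = 229092.0 Mb.
229,092 Mb ÷ 8 = 28,636 MB → 28.64 GB.

28.637 GB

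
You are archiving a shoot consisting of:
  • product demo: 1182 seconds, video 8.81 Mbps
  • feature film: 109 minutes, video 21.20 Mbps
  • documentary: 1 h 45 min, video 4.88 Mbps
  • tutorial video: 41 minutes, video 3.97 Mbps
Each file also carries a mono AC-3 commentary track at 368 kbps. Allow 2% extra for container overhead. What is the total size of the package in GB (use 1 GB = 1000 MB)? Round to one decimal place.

Audio: 368 kbps = 0.368 Mbps.
product demo: 9.178 Mbps × 1182 s × 1.02 = 11065.4 Mb
feature film: 21.568 Mbps × 6540 s × 1.02 = 143875.8 Mb
documentary: 5.248 Mbps × 6300 s × 1.02 = 33723.6 Mb
tutorial video: 4.338 Mbps × 2460 s × 1.02 = 10884.9 Mb
Total: 199549.7 Mb = 24943.7 MB.
= 24.94 GB.

24.9 GB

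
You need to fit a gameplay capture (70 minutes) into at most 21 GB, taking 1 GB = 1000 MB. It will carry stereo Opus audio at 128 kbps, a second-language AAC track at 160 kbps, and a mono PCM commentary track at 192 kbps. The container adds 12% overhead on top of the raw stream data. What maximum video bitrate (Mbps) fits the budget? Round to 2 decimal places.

Budget: 21 GB = 168000.0 Mb.
Stream payload after overhead: 168000.0 / 1.12 = 150000.0 Mb.
70 min = 4200 s
Total bitrate budget: 150000.0 Mb / 4200 s = 35.714 Mbps.
Audio total: 128 + 160 + 192 = 480 kbps = 0.480 Mbps.
Video: 35.714 − 0.480 = 35.234 Mbps.

35.23 Mbps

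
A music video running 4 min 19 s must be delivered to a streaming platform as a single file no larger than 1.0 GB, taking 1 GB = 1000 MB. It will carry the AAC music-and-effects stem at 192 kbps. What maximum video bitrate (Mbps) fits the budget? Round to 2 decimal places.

Budget: 1.0 GB = 8000.0 Mb.
4 min 19 s = 259 s
Total bitrate budget: 8000.0 Mb / 259 s = 30.888 Mbps.
Audio: 192 kbps = 0.192 Mbps.
Video: 30.888 − 0.192 = 30.696 Mbps.

30.70 Mbps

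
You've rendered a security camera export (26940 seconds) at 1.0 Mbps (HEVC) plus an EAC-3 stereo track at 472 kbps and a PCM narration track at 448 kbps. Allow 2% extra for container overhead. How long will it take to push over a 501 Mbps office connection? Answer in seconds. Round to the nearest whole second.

105 seconds

Audio total: 472 + 448 = 920 kbps = 0.920 Mbps.
Total bitrate: 1.920 Mbps.
File: 1.920 Mbps × 26940 s = 51724.8 Mb.
With 2% container overhead: ×1.02. → 52759.3 Mb.
At 501 Mbps: 52759.3 / 501 = 105.3 s ≈ 105 seconds.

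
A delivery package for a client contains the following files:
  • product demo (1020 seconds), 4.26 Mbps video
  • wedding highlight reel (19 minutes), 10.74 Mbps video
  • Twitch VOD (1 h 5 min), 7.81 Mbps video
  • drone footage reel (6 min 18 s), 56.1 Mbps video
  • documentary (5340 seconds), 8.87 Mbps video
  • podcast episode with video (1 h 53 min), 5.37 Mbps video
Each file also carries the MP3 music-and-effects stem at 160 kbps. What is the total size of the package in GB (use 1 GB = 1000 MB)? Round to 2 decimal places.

19.37 GB

Audio: 160 kbps = 0.160 Mbps.
product demo: 4.420 Mbps × 1020 s = 4508.4 Mb
wedding highlight reel: 10.900 Mbps × 1140 s = 12426.0 Mb
Twitch VOD: 7.970 Mbps × 3900 s = 31083.0 Mb
drone footage reel: 56.260 Mbps × 378 s = 21266.3 Mb
documentary: 9.030 Mbps × 5340 s = 48220.2 Mb
podcast episode with video: 5.530 Mbps × 6780 s = 37493.4 Mb
Total: 154997.3 Mb = 19374.7 MB.
= 19.37 GB.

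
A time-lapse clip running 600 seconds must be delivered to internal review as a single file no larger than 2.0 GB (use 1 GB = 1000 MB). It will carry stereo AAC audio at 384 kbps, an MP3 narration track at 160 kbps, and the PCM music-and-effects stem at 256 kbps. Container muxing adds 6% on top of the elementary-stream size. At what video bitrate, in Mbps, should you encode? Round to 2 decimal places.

24.36 Mbps

Budget: 2.0 GB = 16000.0 Mb.
Stream payload after overhead: 16000.0 / 1.06 = 15094.3 Mb.
Total bitrate budget: 15094.3 Mb / 600 s = 25.157 Mbps.
Audio total: 384 + 160 + 256 = 800 kbps = 0.800 Mbps.
Video: 25.157 − 0.800 = 24.357 Mbps.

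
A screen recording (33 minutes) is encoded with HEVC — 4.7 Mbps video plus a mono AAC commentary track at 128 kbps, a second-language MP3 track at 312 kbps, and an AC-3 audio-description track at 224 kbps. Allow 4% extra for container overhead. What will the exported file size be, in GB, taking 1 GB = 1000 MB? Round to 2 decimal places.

33 min = 1980 s
Audio total: 128 + 312 + 224 = 664 kbps = 0.664 Mbps.
Total bitrate: 4.7 + 0.664 = 5.364 Mbps.
Stream data: 5.364 Mbps × 1980 s = 10620.7 Mb.
With 4% container overhead: ×1.04.
11,046 Mb ÷ 8 = 1,381 MB → 1.381 GB.

1.38 GB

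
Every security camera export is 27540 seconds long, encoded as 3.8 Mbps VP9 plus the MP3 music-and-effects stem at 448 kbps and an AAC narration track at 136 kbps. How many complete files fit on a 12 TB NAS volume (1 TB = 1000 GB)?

795

Audio total: 448 + 136 = 584 kbps = 0.584 Mbps.
Total bitrate: 4.384 Mbps.
Per item: 4.384 Mbps × 27540 s = 120,735 Mb = 15,092 MB.
Capacity: 12 TB = 96,000,000 Mb; 795.13 items → 795 complete.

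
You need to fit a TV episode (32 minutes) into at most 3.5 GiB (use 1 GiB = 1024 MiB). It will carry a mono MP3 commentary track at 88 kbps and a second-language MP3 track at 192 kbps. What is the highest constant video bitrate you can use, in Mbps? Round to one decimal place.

Budget: 3.5 GiB = 30064.8 Mb.
32 min = 1920 s
Total bitrate budget: 30064.8 Mb / 1920 s = 15.659 Mbps.
Audio total: 88 + 192 = 280 kbps = 0.280 Mbps.
Video: 15.659 − 0.280 = 15.379 Mbps.

15.4 Mbps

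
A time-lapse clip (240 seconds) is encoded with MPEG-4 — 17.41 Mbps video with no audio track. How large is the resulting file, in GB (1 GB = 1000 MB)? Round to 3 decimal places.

0.522 GB

Total bitrate: 17.41 Mbps.
Stream data: 17.410 Mbps × 240 s = 4178.4 Mb.
4,178 Mb ÷ 8 = 522.3 MB → 0.5223 GB.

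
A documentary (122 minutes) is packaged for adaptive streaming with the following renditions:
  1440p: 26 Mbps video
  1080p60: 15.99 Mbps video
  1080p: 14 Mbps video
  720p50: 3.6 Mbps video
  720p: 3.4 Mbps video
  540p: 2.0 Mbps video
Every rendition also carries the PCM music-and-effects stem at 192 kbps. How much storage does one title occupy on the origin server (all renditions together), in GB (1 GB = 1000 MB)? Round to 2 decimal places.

60.52 GB

122 min = 7320 s
Audio: 192 kbps = 0.192 Mbps.
Sum of rendition bitrates: (26+0.192) + (15.99+0.192) + (14+0.192) + (3.6+0.192) + (3.4+0.192) + (2.0+0.192) = 66.142 Mbps.
× 7320 s = 484,159 Mb = 60,520 MB = 60.52 GB.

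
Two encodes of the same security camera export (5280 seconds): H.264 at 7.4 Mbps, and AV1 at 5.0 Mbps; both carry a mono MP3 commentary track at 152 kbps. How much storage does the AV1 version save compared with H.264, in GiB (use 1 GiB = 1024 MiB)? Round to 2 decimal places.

1.48 GiB

Audio: 152 kbps = 0.152 Mbps.
H.264: 7.552 Mbps × 5280 s = 39874.6 Mb = 4.642 GiB.
AV1: 5.152 Mbps × 5280 s = 27202.6 Mb = 3.167 GiB.
Saving: 4.642 − 3.167 = 1.475 GiB.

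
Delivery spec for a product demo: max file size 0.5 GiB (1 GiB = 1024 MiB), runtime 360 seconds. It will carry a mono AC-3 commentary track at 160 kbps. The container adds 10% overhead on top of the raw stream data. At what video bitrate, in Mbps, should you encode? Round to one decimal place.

Budget: 0.5 GiB = 4295.0 Mb.
Stream payload after overhead: 4295.0 / 1.10 = 3904.5 Mb.
Total bitrate budget: 3904.5 Mb / 360 s = 10.846 Mbps.
Audio: 160 kbps = 0.160 Mbps.
Video: 10.846 − 0.160 = 10.686 Mbps.

10.7 Mbps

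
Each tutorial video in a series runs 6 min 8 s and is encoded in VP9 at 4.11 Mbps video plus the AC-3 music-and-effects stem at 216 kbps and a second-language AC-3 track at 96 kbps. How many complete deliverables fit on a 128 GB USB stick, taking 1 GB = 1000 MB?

6 min 8 s = 368 s
Audio total: 216 + 96 = 312 kbps = 0.312 Mbps.
Total bitrate: 4.422 Mbps.
Per item: 4.422 Mbps × 368 s = 1,627 Mb = 203.4 MB.
Capacity: 128 GB = 1,024,000 Mb; 629.26 items → 629 complete.

629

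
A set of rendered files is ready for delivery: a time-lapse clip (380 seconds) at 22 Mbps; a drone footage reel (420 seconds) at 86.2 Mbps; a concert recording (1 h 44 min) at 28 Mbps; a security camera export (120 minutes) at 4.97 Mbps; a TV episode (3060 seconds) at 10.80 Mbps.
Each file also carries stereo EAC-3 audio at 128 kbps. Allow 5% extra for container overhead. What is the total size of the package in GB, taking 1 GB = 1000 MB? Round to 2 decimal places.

38.11 GB

Audio: 128 kbps = 0.128 Mbps.
time-lapse clip: 22.128 Mbps × 380 s × 1.05 = 8829.1 Mb
drone footage reel: 86.328 Mbps × 420 s × 1.05 = 38070.6 Mb
concert recording: 28.128 Mbps × 6240 s × 1.05 = 184294.7 Mb
security camera export: 5.098 Mbps × 7200 s × 1.05 = 38540.9 Mb
TV episode: 10.928 Mbps × 3060 s × 1.05 = 35111.7 Mb
Total: 304846.9 Mb = 38105.9 MB.
= 38.11 GB.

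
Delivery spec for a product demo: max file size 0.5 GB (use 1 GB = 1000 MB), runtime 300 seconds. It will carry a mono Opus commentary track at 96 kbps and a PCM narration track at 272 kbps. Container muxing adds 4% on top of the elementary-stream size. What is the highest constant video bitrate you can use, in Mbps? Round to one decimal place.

12.5 Mbps

Budget: 0.5 GB = 4000.0 Mb.
Stream payload after overhead: 4000.0 / 1.04 = 3846.2 Mb.
Total bitrate budget: 3846.2 Mb / 300 s = 12.821 Mbps.
Audio total: 96 + 272 = 368 kbps = 0.368 Mbps.
Video: 12.821 − 0.368 = 12.453 Mbps.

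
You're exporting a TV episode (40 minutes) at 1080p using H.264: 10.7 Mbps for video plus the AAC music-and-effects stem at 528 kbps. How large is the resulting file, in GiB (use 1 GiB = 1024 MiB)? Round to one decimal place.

40 min = 2400 s
Audio: 528 kbps = 0.528 Mbps.
Total bitrate: 10.7 + 0.528 = 11.228 Mbps.
Stream data: 11.228 Mbps × 2400 s = 26947.2 Mb.
26,947 Mb = 3,368,400,000 bytes ÷ 1,073,741,824 = 3.137 GiB.

3.1 GiB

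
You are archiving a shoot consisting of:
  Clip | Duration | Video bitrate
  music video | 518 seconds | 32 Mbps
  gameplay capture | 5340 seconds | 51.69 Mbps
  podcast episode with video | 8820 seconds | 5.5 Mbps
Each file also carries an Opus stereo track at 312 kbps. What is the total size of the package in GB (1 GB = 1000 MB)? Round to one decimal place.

Audio: 312 kbps = 0.312 Mbps.
music video: 32.312 Mbps × 518 s = 16737.6 Mb
gameplay capture: 52.002 Mbps × 5340 s = 277690.7 Mb
podcast episode with video: 5.812 Mbps × 8820 s = 51261.8 Mb
Total: 345690.1 Mb = 43211.3 MB.
= 43.21 GB.

43.2 GB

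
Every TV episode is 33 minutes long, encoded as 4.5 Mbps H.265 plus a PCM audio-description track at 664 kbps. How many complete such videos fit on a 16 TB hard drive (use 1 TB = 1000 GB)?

12518

33 min = 1980 s
Audio: 664 kbps = 0.664 Mbps.
Total bitrate: 5.164 Mbps.
Per item: 5.164 Mbps × 1980 s = 10,225 Mb = 1,278 MB.
Capacity: 16 TB = 128,000,000 Mb; 12518.68 items → 12518 complete.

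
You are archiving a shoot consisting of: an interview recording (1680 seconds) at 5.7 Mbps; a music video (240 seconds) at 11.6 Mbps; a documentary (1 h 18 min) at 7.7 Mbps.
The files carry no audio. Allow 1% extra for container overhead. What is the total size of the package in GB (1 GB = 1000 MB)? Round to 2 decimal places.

interview recording: 5.700 Mbps × 1680 s × 1.01 = 9671.8 Mb
music video: 11.600 Mbps × 240 s × 1.01 = 2811.8 Mb
documentary: 7.700 Mbps × 4680 s × 1.01 = 36396.4 Mb
Total: 48880.0 Mb = 6110.0 MB.
= 6.110 GB.

6.11 GB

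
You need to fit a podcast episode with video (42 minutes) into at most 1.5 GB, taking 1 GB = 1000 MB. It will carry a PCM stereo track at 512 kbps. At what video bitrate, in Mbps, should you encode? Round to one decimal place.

Budget: 1.5 GB = 12000.0 Mb.
42 min = 2520 s
Total bitrate budget: 12000.0 Mb / 2520 s = 4.762 Mbps.
Audio: 512 kbps = 0.512 Mbps.
Video: 4.762 − 0.512 = 4.250 Mbps.

4.2 Mbps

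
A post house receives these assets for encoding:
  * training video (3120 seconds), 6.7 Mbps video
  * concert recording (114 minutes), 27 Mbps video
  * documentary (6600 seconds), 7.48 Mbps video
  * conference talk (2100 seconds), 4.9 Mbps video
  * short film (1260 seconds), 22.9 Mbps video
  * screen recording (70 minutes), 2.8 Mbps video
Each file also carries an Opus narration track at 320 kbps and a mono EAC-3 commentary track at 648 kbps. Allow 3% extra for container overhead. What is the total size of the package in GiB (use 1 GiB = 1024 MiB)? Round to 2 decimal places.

39.47 GiB

Audio total: 320 + 648 = 968 kbps = 0.968 Mbps.
training video: 7.668 Mbps × 3120 s × 1.03 = 24641.9 Mb
concert recording: 27.968 Mbps × 6840 s × 1.03 = 197040.2 Mb
documentary: 8.448 Mbps × 6600 s × 1.03 = 57429.5 Mb
conference talk: 5.868 Mbps × 2100 s × 1.03 = 12692.5 Mb
short film: 23.868 Mbps × 1260 s × 1.03 = 30975.9 Mb
screen recording: 3.768 Mbps × 4200 s × 1.03 = 16300.4 Mb
Total: 339080.3 Mb = 42385.0 MB.
= 39.47 GiB.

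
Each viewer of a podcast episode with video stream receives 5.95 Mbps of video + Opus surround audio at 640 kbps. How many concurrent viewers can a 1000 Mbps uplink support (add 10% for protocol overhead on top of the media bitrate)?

Audio: 640 kbps = 0.640 Mbps.
Per-viewer media rate: 6.590 Mbps.
On the wire with 10% overhead: 7.249 Mbps.
1000 Mbps = 1,000 Mbps; 1,000 / 7.249 = 137.95 → 137 viewers.

137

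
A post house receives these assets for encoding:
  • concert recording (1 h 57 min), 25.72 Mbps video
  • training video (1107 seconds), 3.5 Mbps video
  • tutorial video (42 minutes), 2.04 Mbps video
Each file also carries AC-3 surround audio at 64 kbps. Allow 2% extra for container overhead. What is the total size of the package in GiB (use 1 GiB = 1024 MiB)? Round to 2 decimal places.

22.59 GiB

Audio: 64 kbps = 0.064 Mbps.
concert recording: 25.784 Mbps × 7020 s × 1.02 = 184623.8 Mb
training video: 3.564 Mbps × 1107 s × 1.02 = 4024.3 Mb
tutorial video: 2.104 Mbps × 2520 s × 1.02 = 5408.1 Mb
Total: 194056.1 Mb = 24257.0 MB.
= 22.59 GiB.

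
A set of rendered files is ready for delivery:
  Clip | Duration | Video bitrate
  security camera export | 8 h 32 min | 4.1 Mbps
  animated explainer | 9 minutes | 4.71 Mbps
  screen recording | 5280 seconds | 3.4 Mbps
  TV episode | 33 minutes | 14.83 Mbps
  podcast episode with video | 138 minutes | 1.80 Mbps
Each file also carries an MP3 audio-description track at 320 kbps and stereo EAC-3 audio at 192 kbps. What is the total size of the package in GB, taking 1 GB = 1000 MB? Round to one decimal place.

26.8 GB

Audio total: 320 + 192 = 512 kbps = 0.512 Mbps.
security camera export: 4.612 Mbps × 30720 s = 141680.6 Mb
animated explainer: 5.222 Mbps × 540 s = 2819.9 Mb
screen recording: 3.912 Mbps × 5280 s = 20655.4 Mb
TV episode: 15.342 Mbps × 1980 s = 30377.2 Mb
podcast episode with video: 2.312 Mbps × 8280 s = 19143.4 Mb
Total: 214676.4 Mb = 26834.5 MB.
= 26.83 GB.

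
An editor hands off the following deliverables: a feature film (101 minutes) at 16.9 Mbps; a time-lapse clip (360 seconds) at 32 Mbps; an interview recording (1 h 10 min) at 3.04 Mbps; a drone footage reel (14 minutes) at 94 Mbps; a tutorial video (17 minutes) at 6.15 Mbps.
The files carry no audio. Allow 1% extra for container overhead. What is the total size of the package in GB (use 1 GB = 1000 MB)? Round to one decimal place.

feature film: 16.900 Mbps × 6060 s × 1.01 = 103438.1 Mb
time-lapse clip: 32.000 Mbps × 360 s × 1.01 = 11635.2 Mb
interview recording: 3.040 Mbps × 4200 s × 1.01 = 12895.7 Mb
drone footage reel: 94.000 Mbps × 840 s × 1.01 = 79749.6 Mb
tutorial video: 6.150 Mbps × 1020 s × 1.01 = 6335.7 Mb
Total: 214054.4 Mb = 26756.8 MB.
= 26.76 GB.

26.8 GB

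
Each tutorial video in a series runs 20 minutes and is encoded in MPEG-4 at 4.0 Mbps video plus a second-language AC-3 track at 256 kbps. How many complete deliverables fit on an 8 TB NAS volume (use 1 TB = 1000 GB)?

20 min = 1200 s
Audio: 256 kbps = 0.256 Mbps.
Total bitrate: 4.256 Mbps.
Per item: 4.256 Mbps × 1200 s = 5,107 Mb = 638.4 MB.
Capacity: 8 TB = 64,000,000 Mb; 12531.33 items → 12531 complete.

12531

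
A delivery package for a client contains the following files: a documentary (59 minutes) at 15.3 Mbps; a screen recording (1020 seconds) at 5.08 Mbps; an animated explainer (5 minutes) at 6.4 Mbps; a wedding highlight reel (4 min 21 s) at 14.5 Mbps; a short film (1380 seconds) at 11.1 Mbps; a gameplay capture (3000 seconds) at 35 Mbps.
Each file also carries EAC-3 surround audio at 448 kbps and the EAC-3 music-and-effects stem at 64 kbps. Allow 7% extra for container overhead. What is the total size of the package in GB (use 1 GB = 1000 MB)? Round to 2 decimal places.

Audio total: 448 + 64 = 512 kbps = 0.512 Mbps.
documentary: 15.812 Mbps × 3540 s × 1.07 = 59892.7 Mb
screen recording: 5.592 Mbps × 1020 s × 1.07 = 6103.1 Mb
animated explainer: 6.912 Mbps × 300 s × 1.07 = 2218.8 Mb
wedding highlight reel: 15.012 Mbps × 261 s × 1.07 = 4192.4 Mb
short film: 11.612 Mbps × 1380 s × 1.07 = 17146.3 Mb
gameplay capture: 35.512 Mbps × 3000 s × 1.07 = 113993.5 Mb
Total: 203546.8 Mb = 25443.3 MB.
= 25.44 GB.

25.44 GB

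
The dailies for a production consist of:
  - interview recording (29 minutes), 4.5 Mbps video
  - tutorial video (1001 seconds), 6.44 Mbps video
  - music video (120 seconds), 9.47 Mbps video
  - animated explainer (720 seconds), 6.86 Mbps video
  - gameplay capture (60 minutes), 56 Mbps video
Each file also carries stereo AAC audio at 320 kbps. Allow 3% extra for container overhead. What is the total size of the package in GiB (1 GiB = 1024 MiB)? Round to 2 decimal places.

Audio: 320 kbps = 0.320 Mbps.
interview recording: 4.820 Mbps × 1740 s × 1.03 = 8638.4 Mb
tutorial video: 6.760 Mbps × 1001 s × 1.03 = 6969.8 Mb
music video: 9.790 Mbps × 120 s × 1.03 = 1210.0 Mb
animated explainer: 7.180 Mbps × 720 s × 1.03 = 5324.7 Mb
gameplay capture: 56.320 Mbps × 3600 s × 1.03 = 208834.6 Mb
Total: 230977.5 Mb = 28872.2 MB.
= 26.89 GiB.

26.89 GiB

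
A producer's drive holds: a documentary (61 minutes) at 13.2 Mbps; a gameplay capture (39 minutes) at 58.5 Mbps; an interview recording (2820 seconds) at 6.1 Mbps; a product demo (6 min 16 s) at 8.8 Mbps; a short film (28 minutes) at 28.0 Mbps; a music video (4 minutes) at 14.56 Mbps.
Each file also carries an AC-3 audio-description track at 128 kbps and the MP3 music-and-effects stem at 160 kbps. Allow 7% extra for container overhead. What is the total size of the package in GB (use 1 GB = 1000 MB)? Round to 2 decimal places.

34.70 GB

Audio total: 128 + 160 = 288 kbps = 0.288 Mbps.
documentary: 13.488 Mbps × 3660 s × 1.07 = 52821.7 Mb
gameplay capture: 58.788 Mbps × 2340 s × 1.07 = 147193.4 Mb
interview recording: 6.388 Mbps × 2820 s × 1.07 = 19275.2 Mb
product demo: 9.088 Mbps × 376 s × 1.07 = 3656.3 Mb
short film: 28.288 Mbps × 1680 s × 1.07 = 50850.5 Mb
music video: 14.848 Mbps × 240 s × 1.07 = 3813.0 Mb
Total: 277610.0 Mb = 34701.3 MB.
= 34.70 GB.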